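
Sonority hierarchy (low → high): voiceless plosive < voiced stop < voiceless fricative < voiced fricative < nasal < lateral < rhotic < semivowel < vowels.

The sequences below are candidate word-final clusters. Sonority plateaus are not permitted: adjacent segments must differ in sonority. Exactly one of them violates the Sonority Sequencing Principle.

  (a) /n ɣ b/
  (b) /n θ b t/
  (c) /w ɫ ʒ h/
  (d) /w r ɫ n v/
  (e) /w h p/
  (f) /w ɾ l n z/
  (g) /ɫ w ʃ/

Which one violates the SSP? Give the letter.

g

(a) /n ɣ b/: profile 5-4-2 — obeys.
(b) /n θ b t/: profile 5-3-2-1 — obeys.
(c) /w ɫ ʒ h/: profile 8-6-4-3 — obeys.
(d) /w r ɫ n v/: profile 8-7-6-5-4 — obeys.
(e) /w h p/: profile 8-3-1 — obeys.
(f) /w ɾ l n z/: profile 8-7-6-5-4 — obeys.
(g) /ɫ w ʃ/: profile 6-8-3 — violates.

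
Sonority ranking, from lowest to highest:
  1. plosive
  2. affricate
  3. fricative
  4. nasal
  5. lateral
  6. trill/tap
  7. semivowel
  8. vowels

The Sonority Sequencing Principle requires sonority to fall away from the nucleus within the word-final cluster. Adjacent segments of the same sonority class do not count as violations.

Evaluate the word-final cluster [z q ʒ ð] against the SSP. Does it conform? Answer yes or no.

/z/ — fricative, sonority 3.
/q/ — plosive, sonority 1.
/ʒ/ — fricative, sonority 3.
/ð/ — fricative, sonority 3.
The profile is 3-1-3-3. Between /q/ (1) and /ʒ/ (3) sonority does not fall, so the cluster violates the SSP.

no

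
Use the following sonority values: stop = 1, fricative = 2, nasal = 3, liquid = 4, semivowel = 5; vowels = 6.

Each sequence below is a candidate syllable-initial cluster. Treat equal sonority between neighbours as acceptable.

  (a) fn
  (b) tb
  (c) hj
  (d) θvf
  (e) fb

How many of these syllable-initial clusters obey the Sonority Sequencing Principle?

(a) fn: profile 2-3 — obeys.
(b) tb: profile 1-1 — obeys.
(c) hj: profile 2-5 — obeys.
(d) θvf: profile 2-2-2 — obeys.
(e) fb: profile 2-1 — violates.

4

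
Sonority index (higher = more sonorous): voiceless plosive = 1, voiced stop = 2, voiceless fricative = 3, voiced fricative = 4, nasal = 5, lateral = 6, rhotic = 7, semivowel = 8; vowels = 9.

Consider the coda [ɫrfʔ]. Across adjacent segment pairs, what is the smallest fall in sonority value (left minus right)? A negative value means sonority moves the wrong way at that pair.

-1

/ɫ/ is a lateral (sonority 6).
/r/ is a rhotic (sonority 7).
/f/ is a voiceless fricative (sonority 3).
/ʔ/ is a voiceless plosive (sonority 1).
/ɫ/→/r/: change -1.
/r/→/f/: change +4.
/f/→/ʔ/: change +2.
Minimum = -1.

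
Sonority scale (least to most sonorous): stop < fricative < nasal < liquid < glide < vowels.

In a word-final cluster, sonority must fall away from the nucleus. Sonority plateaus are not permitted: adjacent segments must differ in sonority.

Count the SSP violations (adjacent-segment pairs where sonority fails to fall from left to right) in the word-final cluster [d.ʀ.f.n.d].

2

/d/: stop = 1.
/ʀ/: liquid = 4.
/f/: fricative = 2.
/n/: nasal = 3.
/d/: stop = 1.
/d/→/ʀ/: 1→4 (does not fall) — violation.
/ʀ/→/f/: 4→2 (falls) — ok.
/f/→/n/: 2→3 (does not fall) — violation.
/n/→/d/: 3→1 (falls) — ok.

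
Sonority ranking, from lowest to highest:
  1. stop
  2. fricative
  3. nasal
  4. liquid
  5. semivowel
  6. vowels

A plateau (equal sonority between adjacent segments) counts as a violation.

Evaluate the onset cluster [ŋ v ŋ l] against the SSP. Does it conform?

no

/ŋ/ — nasal, sonority 3.
/v/ — fricative, sonority 2.
/ŋ/ — nasal, sonority 3.
/l/ — liquid, sonority 4.
The profile is 3-2-3-4. Between /ŋ/ (3) and /v/ (2) sonority does not rise, so the cluster violates the SSP.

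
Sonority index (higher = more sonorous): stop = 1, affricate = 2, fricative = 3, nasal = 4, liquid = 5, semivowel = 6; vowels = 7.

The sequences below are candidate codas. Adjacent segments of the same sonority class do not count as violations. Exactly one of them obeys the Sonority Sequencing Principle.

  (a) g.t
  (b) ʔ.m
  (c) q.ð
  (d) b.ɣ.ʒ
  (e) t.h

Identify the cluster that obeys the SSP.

(a) g.t: profile 1-1 — obeys.
(b) ʔ.m: profile 1-4 — violates.
(c) q.ð: profile 1-3 — violates.
(d) b.ɣ.ʒ: profile 1-3-3 — violates.
(e) t.h: profile 1-3 — violates.

a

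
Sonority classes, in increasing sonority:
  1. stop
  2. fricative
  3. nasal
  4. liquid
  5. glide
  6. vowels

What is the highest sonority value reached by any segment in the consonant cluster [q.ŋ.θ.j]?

5

/q/ is a stop (sonority 1).
/ŋ/ is a nasal (sonority 3).
/θ/ is a fricative (sonority 2).
/j/ is a glide (sonority 5).
The maximum is 5.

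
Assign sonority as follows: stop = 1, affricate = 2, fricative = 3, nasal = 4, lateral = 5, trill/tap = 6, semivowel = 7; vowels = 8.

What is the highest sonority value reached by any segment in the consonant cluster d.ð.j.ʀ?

7

/d/ is a stop (sonority 1).
/ð/ is a fricative (sonority 3).
/j/ is a semivowel (sonority 7).
/ʀ/ is a trill/tap (sonority 6).
The maximum is 7.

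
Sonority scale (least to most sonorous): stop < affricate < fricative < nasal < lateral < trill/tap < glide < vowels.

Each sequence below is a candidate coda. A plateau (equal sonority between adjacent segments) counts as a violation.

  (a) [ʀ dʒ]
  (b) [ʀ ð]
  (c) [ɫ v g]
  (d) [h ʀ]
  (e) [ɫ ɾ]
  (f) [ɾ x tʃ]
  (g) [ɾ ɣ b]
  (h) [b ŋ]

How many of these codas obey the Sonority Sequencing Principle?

5

(a) sonority 6-2: well-formed.
(b) sonority 6-3: well-formed.
(c) sonority 5-3-1: well-formed.
(d) sonority 3-6: ill-formed.
(e) sonority 5-6: ill-formed.
(f) sonority 6-3-2: well-formed.
(g) sonority 6-3-1: well-formed.
(h) sonority 1-4: ill-formed.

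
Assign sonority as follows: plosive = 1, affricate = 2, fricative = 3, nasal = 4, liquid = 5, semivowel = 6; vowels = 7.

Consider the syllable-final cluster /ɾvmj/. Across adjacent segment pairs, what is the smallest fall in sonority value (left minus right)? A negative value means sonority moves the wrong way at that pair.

/ɾ/ is a liquid (sonority 5).
/v/ is a fricative (sonority 3).
/m/ is a nasal (sonority 4).
/j/ is a semivowel (sonority 6).
/ɾ/→/v/: change +2.
/v/→/m/: change -1.
/m/→/j/: change -2.
Minimum = -2.

-2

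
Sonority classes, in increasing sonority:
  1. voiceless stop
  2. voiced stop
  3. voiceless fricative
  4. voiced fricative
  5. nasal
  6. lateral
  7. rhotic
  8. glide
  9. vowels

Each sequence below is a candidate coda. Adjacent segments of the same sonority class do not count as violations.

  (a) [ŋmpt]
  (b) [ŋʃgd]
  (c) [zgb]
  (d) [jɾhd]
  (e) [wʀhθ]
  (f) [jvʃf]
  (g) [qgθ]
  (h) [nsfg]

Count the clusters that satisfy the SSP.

7

(a) sonority 5-5-1-1: well-formed.
(b) sonority 5-3-2-2: well-formed.
(c) sonority 4-2-2: well-formed.
(d) sonority 8-7-3-2: well-formed.
(e) sonority 8-7-3-3: well-formed.
(f) sonority 8-4-3-3: well-formed.
(g) sonority 1-2-3: ill-formed.
(h) sonority 5-3-3-2: well-formed.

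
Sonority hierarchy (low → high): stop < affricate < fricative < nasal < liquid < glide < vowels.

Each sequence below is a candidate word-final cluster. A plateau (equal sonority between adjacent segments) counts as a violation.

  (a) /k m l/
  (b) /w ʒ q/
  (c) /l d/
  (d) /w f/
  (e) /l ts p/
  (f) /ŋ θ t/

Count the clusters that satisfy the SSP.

(a) 1-4-5 → violates
(b) 6-3-1 → obeys
(c) 5-1 → obeys
(d) 6-3 → obeys
(e) 5-2-1 → obeys
(f) 4-3-1 → obeys

5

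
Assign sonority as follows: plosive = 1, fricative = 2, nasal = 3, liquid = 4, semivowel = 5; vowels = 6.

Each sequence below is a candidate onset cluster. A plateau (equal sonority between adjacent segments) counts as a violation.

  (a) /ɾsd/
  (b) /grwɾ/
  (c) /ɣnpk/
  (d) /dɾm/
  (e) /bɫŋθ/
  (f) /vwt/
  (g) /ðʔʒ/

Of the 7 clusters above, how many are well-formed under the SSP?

(a) /ɾsd/: profile 4-2-1 — violates.
(b) /grwɾ/: profile 1-4-5-4 — violates.
(c) /ɣnpk/: profile 2-3-1-1 — violates.
(d) /dɾm/: profile 1-4-3 — violates.
(e) /bɫŋθ/: profile 1-4-3-2 — violates.
(f) /vwt/: profile 2-5-1 — violates.
(g) /ðʔʒ/: profile 2-1-2 — violates.

0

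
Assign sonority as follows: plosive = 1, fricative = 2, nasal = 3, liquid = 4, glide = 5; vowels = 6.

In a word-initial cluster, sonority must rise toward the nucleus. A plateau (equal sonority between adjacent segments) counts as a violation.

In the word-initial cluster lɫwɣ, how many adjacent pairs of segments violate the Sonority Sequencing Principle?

2

/l/: liquid = 4.
/ɫ/: liquid = 4.
/w/: glide = 5.
/ɣ/: fricative = 2.
/l/→/ɫ/: 4→4 (plateau) — violation.
/ɫ/→/w/: 4→5 (rises) — ok.
/w/→/ɣ/: 5→2 (does not rise) — violation.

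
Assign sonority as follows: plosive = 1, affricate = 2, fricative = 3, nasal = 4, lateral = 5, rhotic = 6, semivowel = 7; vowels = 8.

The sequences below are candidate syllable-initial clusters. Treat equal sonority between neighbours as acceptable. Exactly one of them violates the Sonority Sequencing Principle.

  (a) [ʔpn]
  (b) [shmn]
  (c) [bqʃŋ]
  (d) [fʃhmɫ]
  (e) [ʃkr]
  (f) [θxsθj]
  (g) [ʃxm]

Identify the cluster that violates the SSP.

e

(a) [ʔpn]: profile 1-1-4 — obeys.
(b) [shmn]: profile 3-3-4-4 — obeys.
(c) [bqʃŋ]: profile 1-1-3-4 — obeys.
(d) [fʃhmɫ]: profile 3-3-3-4-5 — obeys.
(e) [ʃkr]: profile 3-1-6 — violates.
(f) [θxsθj]: profile 3-3-3-3-7 — obeys.
(g) [ʃxm]: profile 3-3-4 — obeys.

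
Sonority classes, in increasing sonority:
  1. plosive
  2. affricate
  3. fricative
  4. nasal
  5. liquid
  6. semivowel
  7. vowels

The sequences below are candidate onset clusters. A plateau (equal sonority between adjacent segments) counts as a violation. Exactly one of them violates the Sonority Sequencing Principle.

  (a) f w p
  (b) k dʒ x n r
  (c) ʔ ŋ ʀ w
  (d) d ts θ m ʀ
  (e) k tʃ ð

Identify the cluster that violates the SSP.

(a) sonority 3-6-1: ill-formed.
(b) sonority 1-2-3-4-5: well-formed.
(c) sonority 1-4-5-6: well-formed.
(d) sonority 1-2-3-4-5: well-formed.
(e) sonority 1-2-3: well-formed.

a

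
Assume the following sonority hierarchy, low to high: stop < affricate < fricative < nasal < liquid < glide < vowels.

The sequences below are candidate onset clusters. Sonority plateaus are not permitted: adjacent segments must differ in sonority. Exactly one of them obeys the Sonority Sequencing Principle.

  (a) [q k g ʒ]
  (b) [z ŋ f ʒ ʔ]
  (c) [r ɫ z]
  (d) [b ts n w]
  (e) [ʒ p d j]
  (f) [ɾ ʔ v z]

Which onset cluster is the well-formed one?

(a) [q k g ʒ]: profile 1-1-1-3 — violates.
(b) [z ŋ f ʒ ʔ]: profile 3-4-3-3-1 — violates.
(c) [r ɫ z]: profile 5-5-3 — violates.
(d) [b ts n w]: profile 1-2-4-6 — obeys.
(e) [ʒ p d j]: profile 3-1-1-6 — violates.
(f) [ɾ ʔ v z]: profile 5-1-3-3 — violates.

d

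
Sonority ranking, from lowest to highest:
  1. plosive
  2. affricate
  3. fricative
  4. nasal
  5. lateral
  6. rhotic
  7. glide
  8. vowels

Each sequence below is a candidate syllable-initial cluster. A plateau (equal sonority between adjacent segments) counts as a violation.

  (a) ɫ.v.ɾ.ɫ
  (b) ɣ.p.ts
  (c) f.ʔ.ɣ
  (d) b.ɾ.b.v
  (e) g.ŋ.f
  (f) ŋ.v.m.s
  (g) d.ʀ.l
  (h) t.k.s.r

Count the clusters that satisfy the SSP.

0

(a) ɫ.v.ɾ.ɫ: profile 5-3-6-5 — violates.
(b) ɣ.p.ts: profile 3-1-2 — violates.
(c) f.ʔ.ɣ: profile 3-1-3 — violates.
(d) b.ɾ.b.v: profile 1-6-1-3 — violates.
(e) g.ŋ.f: profile 1-4-3 — violates.
(f) ŋ.v.m.s: profile 4-3-4-3 — violates.
(g) d.ʀ.l: profile 1-6-5 — violates.
(h) t.k.s.r: profile 1-1-3-6 — violates.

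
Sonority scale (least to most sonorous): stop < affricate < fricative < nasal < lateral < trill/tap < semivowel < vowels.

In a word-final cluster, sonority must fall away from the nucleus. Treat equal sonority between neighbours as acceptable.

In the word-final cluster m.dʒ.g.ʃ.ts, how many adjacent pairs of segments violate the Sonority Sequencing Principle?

/m/: nasal = 4.
/dʒ/: affricate = 2.
/g/: stop = 1.
/ʃ/: fricative = 3.
/ts/: affricate = 2.
/m/→/dʒ/: 4→2 (falls) — ok.
/dʒ/→/g/: 2→1 (falls) — ok.
/g/→/ʃ/: 1→3 (does not fall) — violation.
/ʃ/→/ts/: 3→2 (falls) — ok.

1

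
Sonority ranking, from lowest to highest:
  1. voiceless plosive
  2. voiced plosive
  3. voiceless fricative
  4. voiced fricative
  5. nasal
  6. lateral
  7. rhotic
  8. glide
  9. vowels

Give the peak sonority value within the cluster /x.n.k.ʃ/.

5

/x/: voiceless fricative = 3.
/n/: nasal = 5.
/k/: voiceless plosive = 1.
/ʃ/: voiceless fricative = 3.
The maximum is 5.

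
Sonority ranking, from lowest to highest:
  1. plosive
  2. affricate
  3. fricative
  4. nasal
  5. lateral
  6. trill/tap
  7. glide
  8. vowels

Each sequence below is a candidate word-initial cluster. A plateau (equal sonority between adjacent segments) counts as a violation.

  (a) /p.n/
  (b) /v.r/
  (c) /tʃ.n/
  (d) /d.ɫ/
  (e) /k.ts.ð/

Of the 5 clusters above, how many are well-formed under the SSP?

(a) 1-4 → obeys
(b) 3-6 → obeys
(c) 2-4 → obeys
(d) 1-5 → obeys
(e) 1-2-3 → obeys

5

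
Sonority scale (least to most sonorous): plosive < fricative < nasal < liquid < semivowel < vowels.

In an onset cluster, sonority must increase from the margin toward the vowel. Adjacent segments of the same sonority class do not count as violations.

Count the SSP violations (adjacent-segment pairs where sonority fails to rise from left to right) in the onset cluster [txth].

1

/t/ is a plosive (sonority 1).
/x/ is a fricative (sonority 2).
/t/ is a plosive (sonority 1).
/h/ is a fricative (sonority 2).
/t/→/x/: 1→2 (rises) — ok.
/x/→/t/: 2→1 (does not rise) — violation.
/t/→/h/: 1→2 (rises) — ok.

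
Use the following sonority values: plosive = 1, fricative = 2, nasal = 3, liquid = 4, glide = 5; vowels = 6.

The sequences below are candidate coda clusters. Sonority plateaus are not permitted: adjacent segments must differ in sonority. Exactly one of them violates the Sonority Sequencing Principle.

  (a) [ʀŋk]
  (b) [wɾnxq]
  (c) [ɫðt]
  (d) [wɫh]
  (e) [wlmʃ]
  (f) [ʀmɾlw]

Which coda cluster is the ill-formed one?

(a) sonority 4-3-1: well-formed.
(b) sonority 5-4-3-2-1: well-formed.
(c) sonority 4-2-1: well-formed.
(d) sonority 5-4-2: well-formed.
(e) sonority 5-4-3-2: well-formed.
(f) sonority 4-3-4-4-5: ill-formed.

f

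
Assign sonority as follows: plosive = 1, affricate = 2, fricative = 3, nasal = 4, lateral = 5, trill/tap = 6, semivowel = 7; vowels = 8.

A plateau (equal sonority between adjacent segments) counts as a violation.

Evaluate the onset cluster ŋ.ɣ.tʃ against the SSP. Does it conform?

/ŋ/ — nasal, sonority 4.
/ɣ/ — fricative, sonority 3.
/tʃ/ — affricate, sonority 2.
The profile is 4-3-2. Between /ŋ/ (4) and /ɣ/ (3) sonority does not rise, so the cluster violates the SSP.

no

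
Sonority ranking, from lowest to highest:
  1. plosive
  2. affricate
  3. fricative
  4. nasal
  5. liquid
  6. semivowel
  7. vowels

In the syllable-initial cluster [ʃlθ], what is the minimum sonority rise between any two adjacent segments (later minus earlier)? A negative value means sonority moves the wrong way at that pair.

-2

/ʃ/ is a fricative (sonority 3).
/l/ is a liquid (sonority 5).
/θ/ is a fricative (sonority 3).
/ʃ/→/l/: change +2.
/l/→/θ/: change -2.
Minimum = -2.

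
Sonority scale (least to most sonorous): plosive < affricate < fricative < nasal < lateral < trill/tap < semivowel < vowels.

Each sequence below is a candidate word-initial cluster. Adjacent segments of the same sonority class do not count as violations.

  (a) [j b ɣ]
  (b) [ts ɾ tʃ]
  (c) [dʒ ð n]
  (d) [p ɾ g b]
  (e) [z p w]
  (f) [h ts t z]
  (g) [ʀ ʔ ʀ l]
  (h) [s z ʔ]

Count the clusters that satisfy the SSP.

(a) 7-1-3 → violates
(b) 2-6-2 → violates
(c) 2-3-4 → obeys
(d) 1-6-1-1 → violates
(e) 3-1-7 → violates
(f) 3-2-1-3 → violates
(g) 6-1-6-5 → violates
(h) 3-3-1 → violates

1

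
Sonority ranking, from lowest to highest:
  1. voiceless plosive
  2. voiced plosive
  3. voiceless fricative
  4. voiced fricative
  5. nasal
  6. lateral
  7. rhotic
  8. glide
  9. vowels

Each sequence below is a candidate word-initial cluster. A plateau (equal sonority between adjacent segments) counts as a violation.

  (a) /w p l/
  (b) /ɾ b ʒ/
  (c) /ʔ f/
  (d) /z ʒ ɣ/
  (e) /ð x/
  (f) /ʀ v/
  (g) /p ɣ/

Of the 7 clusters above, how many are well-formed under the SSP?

(a) /w p l/: profile 8-1-6 — violates.
(b) /ɾ b ʒ/: profile 7-2-4 — violates.
(c) /ʔ f/: profile 1-3 — obeys.
(d) /z ʒ ɣ/: profile 4-4-4 — violates.
(e) /ð x/: profile 4-3 — violates.
(f) /ʀ v/: profile 7-4 — violates.
(g) /p ɣ/: profile 1-4 — obeys.

2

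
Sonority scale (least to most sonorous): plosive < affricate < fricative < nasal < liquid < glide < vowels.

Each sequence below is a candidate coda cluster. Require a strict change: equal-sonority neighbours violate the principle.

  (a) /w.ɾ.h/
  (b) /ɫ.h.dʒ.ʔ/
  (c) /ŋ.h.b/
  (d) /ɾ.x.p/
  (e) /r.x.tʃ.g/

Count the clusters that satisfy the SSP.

5

(a) /w.ɾ.h/: profile 6-5-3 — obeys.
(b) /ɫ.h.dʒ.ʔ/: profile 5-3-2-1 — obeys.
(c) /ŋ.h.b/: profile 4-3-1 — obeys.
(d) /ɾ.x.p/: profile 5-3-1 — obeys.
(e) /r.x.tʃ.g/: profile 5-3-2-1 — obeys.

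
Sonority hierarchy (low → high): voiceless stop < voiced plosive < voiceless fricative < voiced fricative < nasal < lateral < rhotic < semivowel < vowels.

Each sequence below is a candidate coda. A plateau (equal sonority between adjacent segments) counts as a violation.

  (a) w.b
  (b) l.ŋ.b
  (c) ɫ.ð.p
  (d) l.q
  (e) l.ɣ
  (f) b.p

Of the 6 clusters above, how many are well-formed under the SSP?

6

(a) 8-2 → obeys
(b) 6-5-2 → obeys
(c) 6-4-1 → obeys
(d) 6-1 → obeys
(e) 6-4 → obeys
(f) 2-1 → obeys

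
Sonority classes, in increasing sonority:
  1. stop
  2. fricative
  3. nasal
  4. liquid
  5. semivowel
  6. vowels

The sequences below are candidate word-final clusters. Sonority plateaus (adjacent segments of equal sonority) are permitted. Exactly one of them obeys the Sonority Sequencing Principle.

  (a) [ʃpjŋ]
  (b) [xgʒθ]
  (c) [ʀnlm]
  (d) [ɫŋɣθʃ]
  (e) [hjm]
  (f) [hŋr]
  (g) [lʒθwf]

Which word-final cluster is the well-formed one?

(a) [ʃpjŋ]: profile 2-1-5-3 — violates.
(b) [xgʒθ]: profile 2-1-2-2 — violates.
(c) [ʀnlm]: profile 4-3-4-3 — violates.
(d) [ɫŋɣθʃ]: profile 4-3-2-2-2 — obeys.
(e) [hjm]: profile 2-5-3 — violates.
(f) [hŋr]: profile 2-3-4 — violates.
(g) [lʒθwf]: profile 4-2-2-5-2 — violates.

d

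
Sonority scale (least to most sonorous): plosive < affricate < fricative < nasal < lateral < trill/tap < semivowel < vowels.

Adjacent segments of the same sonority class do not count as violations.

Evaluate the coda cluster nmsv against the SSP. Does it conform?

yes

/n/ is a nasal (sonority 4).
/m/ is a nasal (sonority 4).
/s/ is a fricative (sonority 3).
/v/ is a fricative (sonority 3).
The profile 4-4-3-3 is non-increasing (plateaus allowed), so the coda cluster satisfies the SSP.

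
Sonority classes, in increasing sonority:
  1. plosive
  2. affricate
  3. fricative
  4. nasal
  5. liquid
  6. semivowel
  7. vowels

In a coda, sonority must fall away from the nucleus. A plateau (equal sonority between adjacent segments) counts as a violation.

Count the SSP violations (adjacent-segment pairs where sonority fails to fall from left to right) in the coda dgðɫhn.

/d/ is a plosive (sonority 1).
/g/ is a plosive (sonority 1).
/ð/ is a fricative (sonority 3).
/ɫ/ is a liquid (sonority 5).
/h/ is a fricative (sonority 3).
/n/ is a nasal (sonority 4).
/d/→/g/: 1→1 (plateau) — violation.
/g/→/ð/: 1→3 (does not fall) — violation.
/ð/→/ɫ/: 3→5 (does not fall) — violation.
/ɫ/→/h/: 5→3 (falls) — ok.
/h/→/n/: 3→4 (does not fall) — violation.

4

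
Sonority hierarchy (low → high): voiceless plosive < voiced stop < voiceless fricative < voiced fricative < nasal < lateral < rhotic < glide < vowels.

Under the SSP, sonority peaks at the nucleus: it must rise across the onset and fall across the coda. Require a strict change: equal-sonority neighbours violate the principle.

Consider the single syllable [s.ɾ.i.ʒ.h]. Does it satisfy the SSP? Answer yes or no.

yes

Onset: /s/ is a voiceless fricative (sonority 3), /ɾ/ is a rhotic (sonority 7); then the nucleus /i/ (sonority 9).
Onset profile 3-7-9 — rises to the nucleus.
Coda: /ʒ/ is a voiced fricative (sonority 4), /h/ is a voiceless fricative (sonority 3).
Coda profile 9-4-3 — falls from the nucleus.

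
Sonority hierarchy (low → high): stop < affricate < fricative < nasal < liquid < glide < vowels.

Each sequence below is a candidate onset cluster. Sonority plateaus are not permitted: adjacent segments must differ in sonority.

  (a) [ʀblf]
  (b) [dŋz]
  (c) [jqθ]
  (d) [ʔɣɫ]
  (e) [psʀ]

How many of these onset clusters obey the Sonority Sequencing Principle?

(a) [ʀblf]: profile 5-1-5-3 — violates.
(b) [dŋz]: profile 1-4-3 — violates.
(c) [jqθ]: profile 6-1-3 — violates.
(d) [ʔɣɫ]: profile 1-3-5 — obeys.
(e) [psʀ]: profile 1-3-5 — obeys.

2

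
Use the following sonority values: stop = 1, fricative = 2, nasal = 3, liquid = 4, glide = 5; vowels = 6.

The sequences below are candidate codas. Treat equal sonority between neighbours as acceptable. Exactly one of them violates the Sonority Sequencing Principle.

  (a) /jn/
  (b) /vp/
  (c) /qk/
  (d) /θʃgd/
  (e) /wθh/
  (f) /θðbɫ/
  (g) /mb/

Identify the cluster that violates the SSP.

f

(a) sonority 5-3: well-formed.
(b) sonority 2-1: well-formed.
(c) sonority 1-1: well-formed.
(d) sonority 2-2-1-1: well-formed.
(e) sonority 5-2-2: well-formed.
(f) sonority 2-2-1-4: ill-formed.
(g) sonority 3-1: well-formed.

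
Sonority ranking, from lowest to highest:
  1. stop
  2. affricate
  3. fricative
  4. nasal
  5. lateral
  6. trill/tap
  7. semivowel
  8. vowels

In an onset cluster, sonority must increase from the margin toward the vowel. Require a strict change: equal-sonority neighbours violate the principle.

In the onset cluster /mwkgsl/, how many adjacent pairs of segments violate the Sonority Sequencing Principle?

/m/ is a nasal (sonority 4).
/w/ is a semivowel (sonority 7).
/k/ is a stop (sonority 1).
/g/ is a stop (sonority 1).
/s/ is a fricative (sonority 3).
/l/ is a lateral (sonority 5).
/m/→/w/: 4→7 (rises) — ok.
/w/→/k/: 7→1 (does not rise) — violation.
/k/→/g/: 1→1 (plateau) — violation.
/g/→/s/: 1→3 (rises) — ok.
/s/→/l/: 3→5 (rises) — ok.

2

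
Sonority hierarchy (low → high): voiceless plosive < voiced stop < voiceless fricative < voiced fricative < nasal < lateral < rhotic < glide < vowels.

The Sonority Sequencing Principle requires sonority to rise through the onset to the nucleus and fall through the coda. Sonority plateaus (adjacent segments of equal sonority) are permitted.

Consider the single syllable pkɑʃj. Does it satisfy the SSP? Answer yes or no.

Onset: /p/ is a voiceless plosive (sonority 1), /k/ is a voiceless plosive (sonority 1); then the nucleus /ɑ/ (sonority 9).
Onset profile 1-1-9 — rises to the nucleus.
Coda: /ʃ/ is a voiceless fricative (sonority 3), /j/ is a glide (sonority 8).
Coda profile 9-3-8 — does not fall throughout.

no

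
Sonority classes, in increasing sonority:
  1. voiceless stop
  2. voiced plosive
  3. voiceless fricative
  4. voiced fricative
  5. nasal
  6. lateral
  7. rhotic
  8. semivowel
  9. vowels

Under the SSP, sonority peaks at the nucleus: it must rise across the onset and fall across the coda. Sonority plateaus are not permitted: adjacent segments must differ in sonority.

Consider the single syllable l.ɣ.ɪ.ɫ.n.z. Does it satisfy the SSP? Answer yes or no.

Onset: /l/ is a lateral (sonority 6), /ɣ/ is a voiced fricative (sonority 4); then the nucleus /ɪ/ (sonority 9).
Onset profile 6-4-9 — does not strictly rise throughout.
Coda: /ɫ/ is a lateral (sonority 6), /n/ is a nasal (sonority 5), /z/ is a voiced fricative (sonority 4).
Coda profile 9-6-5-4 — falls from the nucleus.

no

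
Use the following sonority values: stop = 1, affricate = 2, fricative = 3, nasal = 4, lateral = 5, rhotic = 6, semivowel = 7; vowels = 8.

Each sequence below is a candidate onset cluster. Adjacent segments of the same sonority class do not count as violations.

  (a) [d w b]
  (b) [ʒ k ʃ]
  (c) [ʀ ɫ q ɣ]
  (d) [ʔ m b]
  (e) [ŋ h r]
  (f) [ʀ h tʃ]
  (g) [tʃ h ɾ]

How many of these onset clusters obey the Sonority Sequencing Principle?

(a) 1-7-1 → violates
(b) 3-1-3 → violates
(c) 6-5-1-3 → violates
(d) 1-4-1 → violates
(e) 4-3-6 → violates
(f) 6-3-2 → violates
(g) 2-3-6 → obeys

1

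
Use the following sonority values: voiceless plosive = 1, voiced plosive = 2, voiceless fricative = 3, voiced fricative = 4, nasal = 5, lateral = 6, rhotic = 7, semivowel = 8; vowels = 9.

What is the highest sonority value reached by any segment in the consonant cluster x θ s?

3

/x/: voiceless fricative = 3.
/θ/: voiceless fricative = 3.
/s/: voiceless fricative = 3.
The maximum is 3.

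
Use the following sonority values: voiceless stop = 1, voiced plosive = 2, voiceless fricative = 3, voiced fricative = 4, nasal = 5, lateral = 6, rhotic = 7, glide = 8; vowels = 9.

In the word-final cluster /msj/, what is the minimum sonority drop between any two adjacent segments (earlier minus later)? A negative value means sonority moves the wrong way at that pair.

-5

/m/ is a nasal (sonority 5).
/s/ is a voiceless fricative (sonority 3).
/j/ is a glide (sonority 8).
/m/→/s/: change +2.
/s/→/j/: change -5.
Minimum = -5.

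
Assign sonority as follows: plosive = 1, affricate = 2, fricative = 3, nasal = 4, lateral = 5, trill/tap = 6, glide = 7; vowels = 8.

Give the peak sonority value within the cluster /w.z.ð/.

/w/ — glide, sonority 7.
/z/ — fricative, sonority 3.
/ð/ — fricative, sonority 3.
The maximum is 7.

7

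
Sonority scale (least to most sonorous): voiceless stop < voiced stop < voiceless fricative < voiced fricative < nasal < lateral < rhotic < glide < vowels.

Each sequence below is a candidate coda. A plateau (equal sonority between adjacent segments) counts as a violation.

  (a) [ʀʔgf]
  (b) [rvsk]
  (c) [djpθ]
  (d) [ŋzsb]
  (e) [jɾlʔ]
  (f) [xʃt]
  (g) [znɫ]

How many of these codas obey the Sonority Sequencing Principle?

3

(a) sonority 7-1-2-3: ill-formed.
(b) sonority 7-4-3-1: well-formed.
(c) sonority 2-8-1-3: ill-formed.
(d) sonority 5-4-3-2: well-formed.
(e) sonority 8-7-6-1: well-formed.
(f) sonority 3-3-1: ill-formed.
(g) sonority 4-5-6: ill-formed.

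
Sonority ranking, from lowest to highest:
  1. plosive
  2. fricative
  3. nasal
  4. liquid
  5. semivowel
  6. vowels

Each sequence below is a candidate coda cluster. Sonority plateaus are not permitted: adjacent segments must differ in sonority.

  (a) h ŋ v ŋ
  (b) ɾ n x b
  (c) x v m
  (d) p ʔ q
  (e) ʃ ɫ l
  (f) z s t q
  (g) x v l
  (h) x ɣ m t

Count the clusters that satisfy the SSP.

1

(a) h ŋ v ŋ: profile 2-3-2-3 — violates.
(b) ɾ n x b: profile 4-3-2-1 — obeys.
(c) x v m: profile 2-2-3 — violates.
(d) p ʔ q: profile 1-1-1 — violates.
(e) ʃ ɫ l: profile 2-4-4 — violates.
(f) z s t q: profile 2-2-1-1 — violates.
(g) x v l: profile 2-2-4 — violates.
(h) x ɣ m t: profile 2-2-3-1 — violates.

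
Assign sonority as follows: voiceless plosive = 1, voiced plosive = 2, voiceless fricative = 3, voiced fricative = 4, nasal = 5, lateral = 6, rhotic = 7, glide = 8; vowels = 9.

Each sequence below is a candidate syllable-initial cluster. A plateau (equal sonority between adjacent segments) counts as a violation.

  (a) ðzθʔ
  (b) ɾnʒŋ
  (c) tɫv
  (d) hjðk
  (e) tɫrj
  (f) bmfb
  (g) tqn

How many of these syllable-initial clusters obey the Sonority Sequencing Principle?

(a) 4-4-3-1 → violates
(b) 7-5-4-5 → violates
(c) 1-6-4 → violates
(d) 3-8-4-1 → violates
(e) 1-6-7-8 → obeys
(f) 2-5-3-2 → violates
(g) 1-1-5 → violates

1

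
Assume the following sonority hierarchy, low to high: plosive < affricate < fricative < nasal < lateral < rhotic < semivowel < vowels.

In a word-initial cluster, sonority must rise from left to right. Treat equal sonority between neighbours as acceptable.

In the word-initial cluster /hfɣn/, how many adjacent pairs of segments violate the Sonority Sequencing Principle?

/h/ — fricative, sonority 3.
/f/ — fricative, sonority 3.
/ɣ/ — fricative, sonority 3.
/n/ — nasal, sonority 4.
/h/→/f/: 3→3 (plateau, allowed) — ok.
/f/→/ɣ/: 3→3 (plateau, allowed) — ok.
/ɣ/→/n/: 3→4 (rises) — ok.

0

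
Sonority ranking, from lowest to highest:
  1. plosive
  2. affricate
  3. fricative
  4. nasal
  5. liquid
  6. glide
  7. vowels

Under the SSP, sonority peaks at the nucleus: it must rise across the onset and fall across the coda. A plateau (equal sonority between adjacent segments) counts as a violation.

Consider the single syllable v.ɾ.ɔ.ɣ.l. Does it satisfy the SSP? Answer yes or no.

no

Onset: /v/ is a fricative (sonority 3), /ɾ/ is a liquid (sonority 5); then the nucleus /ɔ/ (sonority 7).
Onset profile 3-5-7 — rises to the nucleus.
Coda: /ɣ/ is a fricative (sonority 3), /l/ is a liquid (sonority 5).
Coda profile 7-3-5 — does not strictly fall throughout.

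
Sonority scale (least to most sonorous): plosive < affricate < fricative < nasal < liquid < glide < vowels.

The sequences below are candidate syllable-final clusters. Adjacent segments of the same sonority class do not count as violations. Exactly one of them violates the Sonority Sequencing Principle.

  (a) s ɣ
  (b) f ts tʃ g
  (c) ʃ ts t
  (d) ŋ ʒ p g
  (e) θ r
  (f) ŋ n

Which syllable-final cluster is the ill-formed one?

(a) 3-3 → obeys
(b) 3-2-2-1 → obeys
(c) 3-2-1 → obeys
(d) 4-3-1-1 → obeys
(e) 3-5 → violates
(f) 4-4 → obeys

e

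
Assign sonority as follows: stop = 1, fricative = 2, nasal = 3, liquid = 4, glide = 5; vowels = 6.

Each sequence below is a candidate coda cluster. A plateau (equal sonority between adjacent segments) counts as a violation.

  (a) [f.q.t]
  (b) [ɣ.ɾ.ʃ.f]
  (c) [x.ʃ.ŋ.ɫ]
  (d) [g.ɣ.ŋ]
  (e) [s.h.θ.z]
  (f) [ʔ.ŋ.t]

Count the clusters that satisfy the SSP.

0

(a) [f.q.t]: profile 2-1-1 — violates.
(b) [ɣ.ɾ.ʃ.f]: profile 2-4-2-2 — violates.
(c) [x.ʃ.ŋ.ɫ]: profile 2-2-3-4 — violates.
(d) [g.ɣ.ŋ]: profile 1-2-3 — violates.
(e) [s.h.θ.z]: profile 2-2-2-2 — violates.
(f) [ʔ.ŋ.t]: profile 1-3-1 — violates.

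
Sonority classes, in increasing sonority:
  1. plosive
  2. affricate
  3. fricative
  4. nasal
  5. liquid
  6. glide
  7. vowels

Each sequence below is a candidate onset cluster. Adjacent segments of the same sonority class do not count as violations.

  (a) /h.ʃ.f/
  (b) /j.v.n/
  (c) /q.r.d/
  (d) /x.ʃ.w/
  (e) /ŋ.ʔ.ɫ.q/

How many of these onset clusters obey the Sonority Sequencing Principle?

2

(a) sonority 3-3-3: well-formed.
(b) sonority 6-3-4: ill-formed.
(c) sonority 1-5-1: ill-formed.
(d) sonority 3-3-6: well-formed.
(e) sonority 4-1-5-1: ill-formed.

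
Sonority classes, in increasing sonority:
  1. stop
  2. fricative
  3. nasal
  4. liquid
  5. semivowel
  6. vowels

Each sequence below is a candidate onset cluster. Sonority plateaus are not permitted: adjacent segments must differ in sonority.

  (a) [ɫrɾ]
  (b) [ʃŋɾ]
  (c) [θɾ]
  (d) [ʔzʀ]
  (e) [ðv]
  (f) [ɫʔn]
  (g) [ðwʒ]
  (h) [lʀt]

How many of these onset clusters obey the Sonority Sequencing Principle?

(a) [ɫrɾ]: profile 4-4-4 — violates.
(b) [ʃŋɾ]: profile 2-3-4 — obeys.
(c) [θɾ]: profile 2-4 — obeys.
(d) [ʔzʀ]: profile 1-2-4 — obeys.
(e) [ðv]: profile 2-2 — violates.
(f) [ɫʔn]: profile 4-1-3 — violates.
(g) [ðwʒ]: profile 2-5-2 — violates.
(h) [lʀt]: profile 4-4-1 — violates.

3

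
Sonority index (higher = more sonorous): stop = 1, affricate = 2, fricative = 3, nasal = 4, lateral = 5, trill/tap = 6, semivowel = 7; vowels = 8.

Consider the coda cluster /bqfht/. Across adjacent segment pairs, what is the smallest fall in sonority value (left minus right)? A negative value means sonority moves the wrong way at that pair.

/b/ is a stop (sonority 1).
/q/ is a stop (sonority 1).
/f/ is a fricative (sonority 3).
/h/ is a fricative (sonority 3).
/t/ is a stop (sonority 1).
/b/→/q/: change +0.
/q/→/f/: change -2.
/f/→/h/: change +0.
/h/→/t/: change +2.
Minimum = -2.

-2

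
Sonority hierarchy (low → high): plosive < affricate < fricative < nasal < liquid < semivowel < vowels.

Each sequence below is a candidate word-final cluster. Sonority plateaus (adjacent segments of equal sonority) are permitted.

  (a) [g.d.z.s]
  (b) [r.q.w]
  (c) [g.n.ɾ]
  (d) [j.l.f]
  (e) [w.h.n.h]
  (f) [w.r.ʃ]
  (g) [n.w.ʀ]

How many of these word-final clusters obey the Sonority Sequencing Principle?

(a) [g.d.z.s]: profile 1-1-3-3 — violates.
(b) [r.q.w]: profile 5-1-6 — violates.
(c) [g.n.ɾ]: profile 1-4-5 — violates.
(d) [j.l.f]: profile 6-5-3 — obeys.
(e) [w.h.n.h]: profile 6-3-4-3 — violates.
(f) [w.r.ʃ]: profile 6-5-3 — obeys.
(g) [n.w.ʀ]: profile 4-6-5 — violates.

2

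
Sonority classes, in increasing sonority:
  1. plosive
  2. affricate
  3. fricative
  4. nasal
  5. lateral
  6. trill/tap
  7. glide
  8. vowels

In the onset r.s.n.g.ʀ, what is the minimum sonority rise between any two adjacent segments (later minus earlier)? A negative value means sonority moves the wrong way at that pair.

-3

/r/ is a trill/tap (sonority 6).
/s/ is a fricative (sonority 3).
/n/ is a nasal (sonority 4).
/g/ is a plosive (sonority 1).
/ʀ/ is a trill/tap (sonority 6).
/r/→/s/: change -3.
/s/→/n/: change +1.
/n/→/g/: change -3.
/g/→/ʀ/: change +5.
Minimum = -3.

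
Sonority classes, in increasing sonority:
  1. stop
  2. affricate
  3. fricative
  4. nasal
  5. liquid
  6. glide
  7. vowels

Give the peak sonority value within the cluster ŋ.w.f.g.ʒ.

/ŋ/ is a nasal (sonority 4).
/w/ is a glide (sonority 6).
/f/ is a fricative (sonority 3).
/g/ is a stop (sonority 1).
/ʒ/ is a fricative (sonority 3).
The maximum is 6.

6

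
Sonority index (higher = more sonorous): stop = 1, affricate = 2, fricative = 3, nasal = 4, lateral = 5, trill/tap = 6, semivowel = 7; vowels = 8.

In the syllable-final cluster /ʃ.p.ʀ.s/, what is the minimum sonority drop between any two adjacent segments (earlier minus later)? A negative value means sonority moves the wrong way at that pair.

-5

/ʃ/ — fricative, sonority 3.
/p/ — stop, sonority 1.
/ʀ/ — trill/tap, sonority 6.
/s/ — fricative, sonority 3.
/ʃ/→/p/: change +2.
/p/→/ʀ/: change -5.
/ʀ/→/s/: change +3.
Minimum = -5.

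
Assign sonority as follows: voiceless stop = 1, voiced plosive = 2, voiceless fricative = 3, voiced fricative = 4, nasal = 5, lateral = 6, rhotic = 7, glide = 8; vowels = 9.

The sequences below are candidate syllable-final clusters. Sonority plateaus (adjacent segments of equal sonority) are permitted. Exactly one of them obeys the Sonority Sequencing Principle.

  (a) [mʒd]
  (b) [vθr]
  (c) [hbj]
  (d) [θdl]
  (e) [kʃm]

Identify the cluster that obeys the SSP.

a

(a) 5-4-2 → obeys
(b) 4-3-7 → violates
(c) 3-2-8 → violates
(d) 3-2-6 → violates
(e) 1-3-5 → violates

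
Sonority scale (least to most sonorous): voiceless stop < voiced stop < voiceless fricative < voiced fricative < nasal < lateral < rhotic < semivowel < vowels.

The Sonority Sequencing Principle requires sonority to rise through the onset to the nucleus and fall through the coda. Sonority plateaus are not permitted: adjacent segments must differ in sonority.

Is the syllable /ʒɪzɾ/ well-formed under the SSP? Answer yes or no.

Onset: /ʒ/ is a voiced fricative (sonority 4); then the nucleus /ɪ/ (sonority 9).
Onset profile 4-9 — rises to the nucleus.
Coda: /z/ is a voiced fricative (sonority 4), /ɾ/ is a rhotic (sonority 7).
Coda profile 9-4-7 — does not strictly fall throughout.

no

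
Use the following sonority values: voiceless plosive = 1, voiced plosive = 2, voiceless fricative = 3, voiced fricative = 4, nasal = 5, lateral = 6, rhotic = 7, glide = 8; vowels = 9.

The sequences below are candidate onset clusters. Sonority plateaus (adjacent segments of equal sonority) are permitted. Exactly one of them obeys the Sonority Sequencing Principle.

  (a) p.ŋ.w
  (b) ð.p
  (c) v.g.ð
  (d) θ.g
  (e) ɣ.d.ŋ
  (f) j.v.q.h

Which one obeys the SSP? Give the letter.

(a) p.ŋ.w: profile 1-5-8 — obeys.
(b) ð.p: profile 4-1 — violates.
(c) v.g.ð: profile 4-2-4 — violates.
(d) θ.g: profile 3-2 — violates.
(e) ɣ.d.ŋ: profile 4-2-5 — violates.
(f) j.v.q.h: profile 8-4-1-3 — violates.

a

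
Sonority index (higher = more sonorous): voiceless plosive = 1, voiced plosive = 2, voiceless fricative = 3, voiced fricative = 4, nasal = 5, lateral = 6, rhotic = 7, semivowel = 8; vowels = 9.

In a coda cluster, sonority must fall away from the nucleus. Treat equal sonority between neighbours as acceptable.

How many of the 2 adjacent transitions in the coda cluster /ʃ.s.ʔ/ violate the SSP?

0

/ʃ/ is a voiceless fricative (sonority 3).
/s/ is a voiceless fricative (sonority 3).
/ʔ/ is a voiceless plosive (sonority 1).
/ʃ/→/s/: 3→3 (plateau, allowed) — ok.
/s/→/ʔ/: 3→1 (falls) — ok.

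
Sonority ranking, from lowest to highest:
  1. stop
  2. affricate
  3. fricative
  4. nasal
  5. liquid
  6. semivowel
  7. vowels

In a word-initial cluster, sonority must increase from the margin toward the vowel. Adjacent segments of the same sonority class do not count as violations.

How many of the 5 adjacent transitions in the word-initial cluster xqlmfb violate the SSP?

/x/ — fricative, sonority 3.
/q/ — stop, sonority 1.
/l/ — liquid, sonority 5.
/m/ — nasal, sonority 4.
/f/ — fricative, sonority 3.
/b/ — stop, sonority 1.
/x/→/q/: 3→1 (does not rise) — violation.
/q/→/l/: 1→5 (rises) — ok.
/l/→/m/: 5→4 (does not rise) — violation.
/m/→/f/: 4→3 (does not rise) — violation.
/f/→/b/: 3→1 (does not rise) — violation.

4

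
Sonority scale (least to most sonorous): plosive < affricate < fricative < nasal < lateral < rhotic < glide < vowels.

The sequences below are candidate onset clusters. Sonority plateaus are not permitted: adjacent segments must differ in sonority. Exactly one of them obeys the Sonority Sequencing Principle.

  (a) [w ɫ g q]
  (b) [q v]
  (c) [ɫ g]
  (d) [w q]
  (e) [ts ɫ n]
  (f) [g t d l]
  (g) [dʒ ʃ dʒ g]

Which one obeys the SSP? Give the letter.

(a) sonority 7-5-1-1: ill-formed.
(b) sonority 1-3: well-formed.
(c) sonority 5-1: ill-formed.
(d) sonority 7-1: ill-formed.
(e) sonority 2-5-4: ill-formed.
(f) sonority 1-1-1-5: ill-formed.
(g) sonority 2-3-2-1: ill-formed.

b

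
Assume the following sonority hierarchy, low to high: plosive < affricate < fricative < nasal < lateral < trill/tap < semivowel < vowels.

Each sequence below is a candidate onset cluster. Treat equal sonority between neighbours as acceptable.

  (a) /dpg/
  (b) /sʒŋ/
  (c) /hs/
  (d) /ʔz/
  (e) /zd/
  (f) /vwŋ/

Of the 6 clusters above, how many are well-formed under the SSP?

(a) 1-1-1 → obeys
(b) 3-3-4 → obeys
(c) 3-3 → obeys
(d) 1-3 → obeys
(e) 3-1 → violates
(f) 3-7-4 → violates

4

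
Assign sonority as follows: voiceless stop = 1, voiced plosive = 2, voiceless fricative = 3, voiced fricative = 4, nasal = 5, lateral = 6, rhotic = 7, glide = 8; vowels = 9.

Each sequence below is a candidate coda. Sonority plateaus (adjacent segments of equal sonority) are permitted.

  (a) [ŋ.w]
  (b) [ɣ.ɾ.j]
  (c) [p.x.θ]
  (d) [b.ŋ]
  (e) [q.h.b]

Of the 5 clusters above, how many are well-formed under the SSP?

0

(a) sonority 5-8: ill-formed.
(b) sonority 4-7-8: ill-formed.
(c) sonority 1-3-3: ill-formed.
(d) sonority 2-5: ill-formed.
(e) sonority 1-3-2: ill-formed.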